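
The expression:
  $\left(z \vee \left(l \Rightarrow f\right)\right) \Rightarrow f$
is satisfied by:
  {l: True, f: True, z: False}
  {f: True, z: False, l: False}
  {l: True, f: True, z: True}
  {f: True, z: True, l: False}
  {l: True, z: False, f: False}


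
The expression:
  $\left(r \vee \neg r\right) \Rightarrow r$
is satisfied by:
  {r: True}


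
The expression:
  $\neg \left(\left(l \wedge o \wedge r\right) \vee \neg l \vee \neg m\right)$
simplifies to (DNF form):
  $\left(l \wedge m \wedge \neg o\right) \vee \left(l \wedge m \wedge \neg r\right)$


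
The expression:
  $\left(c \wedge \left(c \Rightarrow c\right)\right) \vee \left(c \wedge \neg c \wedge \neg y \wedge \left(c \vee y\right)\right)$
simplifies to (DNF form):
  $c$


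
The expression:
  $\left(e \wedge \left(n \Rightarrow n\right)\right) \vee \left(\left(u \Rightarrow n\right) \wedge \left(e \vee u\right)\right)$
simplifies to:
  $e \vee \left(n \wedge u\right)$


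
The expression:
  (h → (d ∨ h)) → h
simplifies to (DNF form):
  h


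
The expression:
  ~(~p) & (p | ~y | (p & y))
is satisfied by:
  {p: True}


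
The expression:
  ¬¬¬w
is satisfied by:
  {w: False}


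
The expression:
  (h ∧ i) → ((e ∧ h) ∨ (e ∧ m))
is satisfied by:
  {e: True, h: False, i: False}
  {h: False, i: False, e: False}
  {i: True, e: True, h: False}
  {i: True, h: False, e: False}
  {e: True, h: True, i: False}
  {h: True, e: False, i: False}
  {i: True, h: True, e: True}


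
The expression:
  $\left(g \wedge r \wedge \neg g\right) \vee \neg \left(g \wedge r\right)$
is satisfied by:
  {g: False, r: False}
  {r: True, g: False}
  {g: True, r: False}


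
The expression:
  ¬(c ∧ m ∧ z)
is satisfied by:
  {m: False, z: False, c: False}
  {c: True, m: False, z: False}
  {z: True, m: False, c: False}
  {c: True, z: True, m: False}
  {m: True, c: False, z: False}
  {c: True, m: True, z: False}
  {z: True, m: True, c: False}


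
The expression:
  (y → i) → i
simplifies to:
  i ∨ y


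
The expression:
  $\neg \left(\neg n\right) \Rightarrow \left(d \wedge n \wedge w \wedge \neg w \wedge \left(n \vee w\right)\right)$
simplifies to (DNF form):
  $\neg n$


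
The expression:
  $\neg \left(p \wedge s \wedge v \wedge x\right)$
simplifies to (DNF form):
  $\neg p \vee \neg s \vee \neg v \vee \neg x$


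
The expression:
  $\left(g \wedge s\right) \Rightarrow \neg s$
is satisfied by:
  {s: False, g: False}
  {g: True, s: False}
  {s: True, g: False}


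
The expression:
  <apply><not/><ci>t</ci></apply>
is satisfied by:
  {t: False}


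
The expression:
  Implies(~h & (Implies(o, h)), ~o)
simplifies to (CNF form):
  True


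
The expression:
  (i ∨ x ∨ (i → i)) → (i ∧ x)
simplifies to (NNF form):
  i ∧ x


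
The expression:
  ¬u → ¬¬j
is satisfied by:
  {u: True, j: True}
  {u: True, j: False}
  {j: True, u: False}


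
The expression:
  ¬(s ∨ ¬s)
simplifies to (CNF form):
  False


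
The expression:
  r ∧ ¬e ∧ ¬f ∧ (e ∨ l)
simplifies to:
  l ∧ r ∧ ¬e ∧ ¬f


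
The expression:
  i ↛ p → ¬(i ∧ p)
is always true.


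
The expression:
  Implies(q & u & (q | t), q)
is always true.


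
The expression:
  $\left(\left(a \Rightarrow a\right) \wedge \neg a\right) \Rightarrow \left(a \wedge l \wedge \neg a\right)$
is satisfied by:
  {a: True}


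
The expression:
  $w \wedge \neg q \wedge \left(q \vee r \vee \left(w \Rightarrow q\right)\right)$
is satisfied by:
  {r: True, w: True, q: False}


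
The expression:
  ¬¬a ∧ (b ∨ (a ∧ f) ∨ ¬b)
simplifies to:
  a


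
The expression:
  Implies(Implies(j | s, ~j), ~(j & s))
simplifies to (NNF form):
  True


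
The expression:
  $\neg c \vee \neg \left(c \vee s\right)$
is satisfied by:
  {c: False}


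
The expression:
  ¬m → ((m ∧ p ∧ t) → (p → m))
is always true.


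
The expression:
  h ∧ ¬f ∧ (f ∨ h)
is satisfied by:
  {h: True, f: False}


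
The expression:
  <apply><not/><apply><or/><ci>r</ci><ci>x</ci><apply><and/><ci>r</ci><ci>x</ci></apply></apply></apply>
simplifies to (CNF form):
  <apply><and/><apply><not/><ci>r</ci></apply><apply><not/><ci>x</ci></apply></apply>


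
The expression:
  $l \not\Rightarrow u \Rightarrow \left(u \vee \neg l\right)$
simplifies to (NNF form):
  $u \vee \neg l$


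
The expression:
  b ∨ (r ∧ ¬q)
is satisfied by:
  {r: True, b: True, q: False}
  {b: True, q: False, r: False}
  {r: True, b: True, q: True}
  {b: True, q: True, r: False}
  {r: True, q: False, b: False}


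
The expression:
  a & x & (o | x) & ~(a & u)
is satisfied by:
  {a: True, x: True, u: False}


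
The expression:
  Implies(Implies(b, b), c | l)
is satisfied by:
  {c: True, l: True}
  {c: True, l: False}
  {l: True, c: False}


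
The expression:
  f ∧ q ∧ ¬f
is never true.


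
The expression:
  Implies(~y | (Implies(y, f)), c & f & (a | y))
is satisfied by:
  {c: True, y: True, a: True, f: False}
  {c: True, y: True, a: False, f: False}
  {y: True, a: True, c: False, f: False}
  {y: True, c: False, a: False, f: False}
  {f: True, c: True, y: True, a: True}
  {f: True, c: True, y: True, a: False}
  {c: True, f: True, a: True, y: False}


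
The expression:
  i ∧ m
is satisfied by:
  {m: True, i: True}


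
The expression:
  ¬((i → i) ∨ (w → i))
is never true.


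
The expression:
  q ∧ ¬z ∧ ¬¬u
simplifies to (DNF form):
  q ∧ u ∧ ¬z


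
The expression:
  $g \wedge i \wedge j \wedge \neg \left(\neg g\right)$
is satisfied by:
  {i: True, j: True, g: True}


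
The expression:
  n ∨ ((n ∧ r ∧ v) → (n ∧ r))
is always true.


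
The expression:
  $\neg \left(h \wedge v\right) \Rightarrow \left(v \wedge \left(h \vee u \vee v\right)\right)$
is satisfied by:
  {v: True}


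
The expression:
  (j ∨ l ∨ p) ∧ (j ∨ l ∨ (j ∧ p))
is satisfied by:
  {l: True, j: True}
  {l: True, j: False}
  {j: True, l: False}


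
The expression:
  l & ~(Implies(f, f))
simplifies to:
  False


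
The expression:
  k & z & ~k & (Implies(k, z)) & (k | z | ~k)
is never true.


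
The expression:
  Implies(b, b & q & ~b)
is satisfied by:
  {b: False}


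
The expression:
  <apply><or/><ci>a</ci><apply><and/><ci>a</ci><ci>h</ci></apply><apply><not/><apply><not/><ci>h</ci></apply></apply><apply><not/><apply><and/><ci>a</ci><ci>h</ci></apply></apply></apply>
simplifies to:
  <true/>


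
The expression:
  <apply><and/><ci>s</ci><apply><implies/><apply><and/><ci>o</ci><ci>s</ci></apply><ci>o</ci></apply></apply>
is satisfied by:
  {s: True}


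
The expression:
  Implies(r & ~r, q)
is always true.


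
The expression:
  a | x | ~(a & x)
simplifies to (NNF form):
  True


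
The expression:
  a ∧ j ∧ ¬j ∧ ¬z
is never true.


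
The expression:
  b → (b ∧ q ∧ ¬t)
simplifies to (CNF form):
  (q ∨ ¬b) ∧ (¬b ∨ ¬t)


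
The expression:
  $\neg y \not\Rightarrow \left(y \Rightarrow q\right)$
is never true.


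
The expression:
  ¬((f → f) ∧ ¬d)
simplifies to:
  d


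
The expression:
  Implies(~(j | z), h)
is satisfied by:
  {z: True, h: True, j: True}
  {z: True, h: True, j: False}
  {z: True, j: True, h: False}
  {z: True, j: False, h: False}
  {h: True, j: True, z: False}
  {h: True, j: False, z: False}
  {j: True, h: False, z: False}


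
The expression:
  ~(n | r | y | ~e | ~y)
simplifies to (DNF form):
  False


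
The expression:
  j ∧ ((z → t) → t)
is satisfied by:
  {j: True, t: True, z: True}
  {j: True, t: True, z: False}
  {j: True, z: True, t: False}


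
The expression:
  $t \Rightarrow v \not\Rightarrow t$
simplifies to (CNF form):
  $\neg t$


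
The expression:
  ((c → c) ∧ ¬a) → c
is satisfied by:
  {a: True, c: True}
  {a: True, c: False}
  {c: True, a: False}


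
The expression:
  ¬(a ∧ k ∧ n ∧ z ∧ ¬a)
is always true.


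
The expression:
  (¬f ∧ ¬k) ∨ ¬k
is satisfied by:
  {k: False}


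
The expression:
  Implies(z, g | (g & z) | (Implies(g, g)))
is always true.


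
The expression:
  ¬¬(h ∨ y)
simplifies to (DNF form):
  h ∨ y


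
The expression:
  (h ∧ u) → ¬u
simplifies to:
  ¬h ∨ ¬u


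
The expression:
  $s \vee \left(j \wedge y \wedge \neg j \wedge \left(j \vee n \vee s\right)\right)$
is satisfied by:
  {s: True}


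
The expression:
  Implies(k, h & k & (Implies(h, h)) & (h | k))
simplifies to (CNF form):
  h | ~k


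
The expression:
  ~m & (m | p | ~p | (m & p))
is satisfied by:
  {m: False}


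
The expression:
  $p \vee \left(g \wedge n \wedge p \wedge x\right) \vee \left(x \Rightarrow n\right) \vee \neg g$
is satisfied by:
  {n: True, p: True, g: False, x: False}
  {n: True, g: False, p: False, x: False}
  {p: True, n: False, g: False, x: False}
  {n: False, g: False, p: False, x: False}
  {x: True, n: True, p: True, g: False}
  {x: True, n: True, g: False, p: False}
  {x: True, p: True, n: False, g: False}
  {x: True, n: False, g: False, p: False}
  {n: True, g: True, p: True, x: False}
  {n: True, g: True, x: False, p: False}
  {g: True, p: True, x: False, n: False}
  {g: True, x: False, p: False, n: False}
  {n: True, g: True, x: True, p: True}
  {n: True, g: True, x: True, p: False}
  {g: True, x: True, p: True, n: False}


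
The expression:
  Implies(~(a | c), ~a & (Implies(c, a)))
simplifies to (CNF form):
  True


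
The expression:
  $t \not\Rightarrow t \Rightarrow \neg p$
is always true.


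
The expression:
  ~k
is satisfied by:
  {k: False}


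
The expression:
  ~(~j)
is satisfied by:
  {j: True}


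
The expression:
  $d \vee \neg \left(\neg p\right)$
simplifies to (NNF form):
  $d \vee p$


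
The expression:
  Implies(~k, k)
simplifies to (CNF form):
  k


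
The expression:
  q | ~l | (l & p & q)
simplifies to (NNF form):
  q | ~l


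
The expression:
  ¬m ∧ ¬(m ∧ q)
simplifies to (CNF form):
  ¬m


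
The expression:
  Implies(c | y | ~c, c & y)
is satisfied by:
  {c: True, y: True}


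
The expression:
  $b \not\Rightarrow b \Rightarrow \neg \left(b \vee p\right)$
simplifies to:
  $\text{True}$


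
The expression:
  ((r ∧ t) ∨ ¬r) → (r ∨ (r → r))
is always true.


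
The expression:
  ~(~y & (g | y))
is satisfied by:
  {y: True, g: False}
  {g: False, y: False}
  {g: True, y: True}


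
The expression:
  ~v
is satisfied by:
  {v: False}


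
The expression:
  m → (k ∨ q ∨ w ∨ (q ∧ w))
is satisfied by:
  {w: True, k: True, q: True, m: False}
  {w: True, k: True, m: False, q: False}
  {w: True, q: True, m: False, k: False}
  {w: True, m: False, q: False, k: False}
  {k: True, q: True, m: False, w: False}
  {k: True, m: False, q: False, w: False}
  {q: True, k: False, m: False, w: False}
  {k: False, m: False, q: False, w: False}
  {k: True, w: True, m: True, q: True}
  {k: True, w: True, m: True, q: False}
  {w: True, m: True, q: True, k: False}
  {w: True, m: True, k: False, q: False}
  {q: True, m: True, k: True, w: False}
  {m: True, k: True, w: False, q: False}
  {m: True, q: True, w: False, k: False}


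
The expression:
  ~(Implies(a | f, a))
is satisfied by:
  {f: True, a: False}


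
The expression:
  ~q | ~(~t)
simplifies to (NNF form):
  t | ~q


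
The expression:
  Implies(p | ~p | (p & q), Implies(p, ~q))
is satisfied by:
  {p: False, q: False}
  {q: True, p: False}
  {p: True, q: False}


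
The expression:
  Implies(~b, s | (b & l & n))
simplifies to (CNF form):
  b | s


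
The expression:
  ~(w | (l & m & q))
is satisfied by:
  {w: False, l: False, m: False, q: False}
  {q: True, w: False, l: False, m: False}
  {m: True, w: False, l: False, q: False}
  {q: True, m: True, w: False, l: False}
  {l: True, q: False, w: False, m: False}
  {q: True, l: True, w: False, m: False}
  {m: True, l: True, q: False, w: False}


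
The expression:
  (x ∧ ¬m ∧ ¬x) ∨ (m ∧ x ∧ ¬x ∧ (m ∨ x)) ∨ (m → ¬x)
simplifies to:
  ¬m ∨ ¬x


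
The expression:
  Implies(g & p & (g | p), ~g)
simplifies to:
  ~g | ~p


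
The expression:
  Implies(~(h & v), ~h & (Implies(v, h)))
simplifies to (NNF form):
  (h & v) | (~h & ~v)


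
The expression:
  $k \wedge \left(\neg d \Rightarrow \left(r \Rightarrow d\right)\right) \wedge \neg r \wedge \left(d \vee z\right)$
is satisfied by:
  {d: True, z: True, k: True, r: False}
  {d: True, k: True, r: False, z: False}
  {z: True, k: True, r: False, d: False}


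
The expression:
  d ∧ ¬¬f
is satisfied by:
  {d: True, f: True}


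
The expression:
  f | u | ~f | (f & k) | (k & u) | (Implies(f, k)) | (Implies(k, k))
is always true.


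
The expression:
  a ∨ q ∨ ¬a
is always true.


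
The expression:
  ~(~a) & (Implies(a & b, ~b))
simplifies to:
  a & ~b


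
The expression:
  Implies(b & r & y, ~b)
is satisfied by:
  {y: False, b: False, r: False}
  {r: True, y: False, b: False}
  {b: True, y: False, r: False}
  {r: True, b: True, y: False}
  {y: True, r: False, b: False}
  {r: True, y: True, b: False}
  {b: True, y: True, r: False}


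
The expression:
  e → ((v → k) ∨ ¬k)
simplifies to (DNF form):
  True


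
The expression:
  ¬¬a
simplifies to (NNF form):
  a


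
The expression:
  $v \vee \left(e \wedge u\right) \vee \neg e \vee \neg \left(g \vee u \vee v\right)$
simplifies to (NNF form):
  $u \vee v \vee \neg e \vee \neg g$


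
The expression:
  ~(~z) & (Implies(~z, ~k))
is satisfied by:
  {z: True}


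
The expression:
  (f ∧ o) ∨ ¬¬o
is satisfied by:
  {o: True}


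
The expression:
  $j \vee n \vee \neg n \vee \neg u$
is always true.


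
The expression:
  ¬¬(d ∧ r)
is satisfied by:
  {r: True, d: True}


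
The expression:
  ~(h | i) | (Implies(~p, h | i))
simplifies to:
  True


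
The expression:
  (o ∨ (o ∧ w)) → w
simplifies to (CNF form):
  w ∨ ¬o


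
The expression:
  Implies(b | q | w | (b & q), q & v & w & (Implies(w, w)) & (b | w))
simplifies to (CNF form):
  (q | ~b) & (q | ~w) & (v | ~w) & (w | ~q)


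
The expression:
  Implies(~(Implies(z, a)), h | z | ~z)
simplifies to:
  True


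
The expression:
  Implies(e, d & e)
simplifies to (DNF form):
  d | ~e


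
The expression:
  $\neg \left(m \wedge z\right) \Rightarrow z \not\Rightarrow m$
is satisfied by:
  {z: True}


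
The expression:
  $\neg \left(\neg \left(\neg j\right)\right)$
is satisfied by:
  {j: False}


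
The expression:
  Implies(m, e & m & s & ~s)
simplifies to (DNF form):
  ~m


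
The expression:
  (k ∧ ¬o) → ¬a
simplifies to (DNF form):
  o ∨ ¬a ∨ ¬k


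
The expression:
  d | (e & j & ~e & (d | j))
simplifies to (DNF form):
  d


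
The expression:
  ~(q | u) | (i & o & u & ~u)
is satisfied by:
  {q: False, u: False}


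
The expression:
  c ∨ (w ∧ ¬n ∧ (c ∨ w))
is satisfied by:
  {c: True, w: True, n: False}
  {c: True, n: False, w: False}
  {c: True, w: True, n: True}
  {c: True, n: True, w: False}
  {w: True, n: False, c: False}


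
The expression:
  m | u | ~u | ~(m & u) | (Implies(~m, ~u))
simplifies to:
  True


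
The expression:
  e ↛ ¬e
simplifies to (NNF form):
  e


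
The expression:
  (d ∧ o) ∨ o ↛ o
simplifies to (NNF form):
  d ∧ o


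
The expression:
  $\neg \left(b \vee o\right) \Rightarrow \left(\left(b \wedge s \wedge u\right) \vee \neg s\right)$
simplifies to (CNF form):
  $b \vee o \vee \neg s$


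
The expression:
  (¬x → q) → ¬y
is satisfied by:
  {x: False, y: False, q: False}
  {q: True, x: False, y: False}
  {x: True, q: False, y: False}
  {q: True, x: True, y: False}
  {y: True, q: False, x: False}


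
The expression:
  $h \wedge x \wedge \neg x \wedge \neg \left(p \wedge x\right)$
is never true.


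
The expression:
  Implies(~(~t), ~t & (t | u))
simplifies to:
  ~t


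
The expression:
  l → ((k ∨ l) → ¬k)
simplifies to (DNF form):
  ¬k ∨ ¬l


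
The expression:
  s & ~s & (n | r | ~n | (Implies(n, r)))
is never true.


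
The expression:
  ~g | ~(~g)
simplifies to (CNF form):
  True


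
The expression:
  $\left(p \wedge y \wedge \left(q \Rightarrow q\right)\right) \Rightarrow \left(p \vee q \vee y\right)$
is always true.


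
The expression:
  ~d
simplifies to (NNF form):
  ~d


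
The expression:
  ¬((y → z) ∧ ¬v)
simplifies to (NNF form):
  v ∨ (y ∧ ¬z)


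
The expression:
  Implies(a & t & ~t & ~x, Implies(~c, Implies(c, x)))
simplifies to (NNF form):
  True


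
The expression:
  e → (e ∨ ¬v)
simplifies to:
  True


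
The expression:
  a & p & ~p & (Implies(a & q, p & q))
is never true.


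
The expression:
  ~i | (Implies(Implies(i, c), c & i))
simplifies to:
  True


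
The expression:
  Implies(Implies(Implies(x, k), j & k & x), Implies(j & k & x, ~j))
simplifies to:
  ~j | ~k | ~x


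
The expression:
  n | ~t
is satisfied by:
  {n: True, t: False}
  {t: False, n: False}
  {t: True, n: True}


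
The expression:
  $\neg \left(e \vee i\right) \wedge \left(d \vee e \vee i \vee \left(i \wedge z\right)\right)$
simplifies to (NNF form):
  $d \wedge \neg e \wedge \neg i$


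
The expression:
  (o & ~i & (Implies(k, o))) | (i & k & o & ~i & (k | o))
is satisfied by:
  {o: True, i: False}


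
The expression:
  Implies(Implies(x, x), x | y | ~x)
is always true.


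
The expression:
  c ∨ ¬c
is always true.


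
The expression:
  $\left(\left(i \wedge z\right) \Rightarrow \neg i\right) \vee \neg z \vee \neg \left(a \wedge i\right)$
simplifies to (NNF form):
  $\neg a \vee \neg i \vee \neg z$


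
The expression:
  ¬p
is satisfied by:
  {p: False}


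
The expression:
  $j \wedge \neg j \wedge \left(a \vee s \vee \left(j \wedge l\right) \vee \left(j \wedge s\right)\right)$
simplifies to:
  $\text{False}$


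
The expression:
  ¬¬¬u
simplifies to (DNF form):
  ¬u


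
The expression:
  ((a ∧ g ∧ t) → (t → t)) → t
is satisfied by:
  {t: True}


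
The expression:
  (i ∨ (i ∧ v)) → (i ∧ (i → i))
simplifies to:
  True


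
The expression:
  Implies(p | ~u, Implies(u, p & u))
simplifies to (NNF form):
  True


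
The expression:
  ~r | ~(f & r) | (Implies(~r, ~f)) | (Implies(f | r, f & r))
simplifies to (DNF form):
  True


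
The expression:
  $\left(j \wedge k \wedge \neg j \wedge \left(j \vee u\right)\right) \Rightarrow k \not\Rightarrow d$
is always true.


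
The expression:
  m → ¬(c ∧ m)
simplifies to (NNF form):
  ¬c ∨ ¬m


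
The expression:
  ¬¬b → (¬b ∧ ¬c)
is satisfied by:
  {b: False}


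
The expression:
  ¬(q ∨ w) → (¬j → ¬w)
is always true.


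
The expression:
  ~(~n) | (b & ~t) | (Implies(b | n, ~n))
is always true.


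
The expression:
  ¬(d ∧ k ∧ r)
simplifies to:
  ¬d ∨ ¬k ∨ ¬r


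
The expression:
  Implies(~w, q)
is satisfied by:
  {q: True, w: True}
  {q: True, w: False}
  {w: True, q: False}


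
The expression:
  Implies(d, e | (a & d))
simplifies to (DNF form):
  a | e | ~d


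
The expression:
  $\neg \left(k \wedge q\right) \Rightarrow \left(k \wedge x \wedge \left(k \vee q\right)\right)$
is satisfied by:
  {x: True, q: True, k: True}
  {x: True, k: True, q: False}
  {q: True, k: True, x: False}


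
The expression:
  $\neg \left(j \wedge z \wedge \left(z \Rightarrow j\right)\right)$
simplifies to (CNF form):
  $\neg j \vee \neg z$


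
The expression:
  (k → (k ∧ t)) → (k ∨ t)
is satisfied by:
  {k: True, t: True}
  {k: True, t: False}
  {t: True, k: False}


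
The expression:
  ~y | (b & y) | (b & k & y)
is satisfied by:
  {b: True, y: False}
  {y: False, b: False}
  {y: True, b: True}


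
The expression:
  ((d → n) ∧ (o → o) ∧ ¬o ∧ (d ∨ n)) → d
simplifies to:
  d ∨ o ∨ ¬n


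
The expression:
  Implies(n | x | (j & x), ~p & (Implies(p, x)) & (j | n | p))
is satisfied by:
  {j: True, p: False, x: False, n: False}
  {j: False, p: False, x: False, n: False}
  {n: True, j: True, p: False, x: False}
  {n: True, j: False, p: False, x: False}
  {x: True, j: True, p: False, n: False}
  {n: True, x: True, j: True, p: False}
  {n: True, x: True, j: False, p: False}
  {p: True, j: True, x: False, n: False}
  {p: True, j: False, x: False, n: False}


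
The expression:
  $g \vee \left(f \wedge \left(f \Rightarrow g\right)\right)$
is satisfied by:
  {g: True}


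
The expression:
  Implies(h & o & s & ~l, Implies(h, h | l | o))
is always true.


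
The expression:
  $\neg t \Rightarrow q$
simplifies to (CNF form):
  $q \vee t$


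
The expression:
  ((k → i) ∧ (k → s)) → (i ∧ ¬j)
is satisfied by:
  {k: True, s: False, i: False, j: False}
  {j: True, k: True, s: False, i: False}
  {i: True, k: True, s: False, j: False}
  {j: True, i: True, k: True, s: False}
  {s: True, k: True, j: False, i: False}
  {j: True, s: True, k: True, i: False}
  {i: True, s: True, k: True, j: False}
  {i: True, j: False, k: False, s: False}
  {s: True, i: True, j: False, k: False}


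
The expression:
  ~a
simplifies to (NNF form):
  ~a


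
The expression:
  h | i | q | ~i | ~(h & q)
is always true.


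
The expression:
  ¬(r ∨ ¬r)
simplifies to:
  False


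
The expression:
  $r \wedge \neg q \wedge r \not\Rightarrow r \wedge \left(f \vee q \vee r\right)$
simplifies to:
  $\text{False}$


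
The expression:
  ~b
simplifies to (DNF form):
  ~b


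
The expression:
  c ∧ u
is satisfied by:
  {c: True, u: True}


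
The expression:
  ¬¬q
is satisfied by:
  {q: True}


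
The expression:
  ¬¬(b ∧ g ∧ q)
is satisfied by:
  {g: True, b: True, q: True}


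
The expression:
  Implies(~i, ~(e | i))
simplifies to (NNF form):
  i | ~e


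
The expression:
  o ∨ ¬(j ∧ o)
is always true.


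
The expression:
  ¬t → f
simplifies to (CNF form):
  f ∨ t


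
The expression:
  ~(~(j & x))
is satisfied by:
  {j: True, x: True}


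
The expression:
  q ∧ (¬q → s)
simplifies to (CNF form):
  q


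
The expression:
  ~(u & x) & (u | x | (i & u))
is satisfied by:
  {u: True, x: False}
  {x: True, u: False}


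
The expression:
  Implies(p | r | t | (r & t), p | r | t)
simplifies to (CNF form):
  True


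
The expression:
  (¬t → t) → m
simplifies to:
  m ∨ ¬t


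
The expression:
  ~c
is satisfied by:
  {c: False}


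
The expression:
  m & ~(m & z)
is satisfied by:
  {m: True, z: False}


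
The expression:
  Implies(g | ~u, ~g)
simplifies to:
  ~g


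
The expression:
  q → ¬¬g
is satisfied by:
  {g: True, q: False}
  {q: False, g: False}
  {q: True, g: True}


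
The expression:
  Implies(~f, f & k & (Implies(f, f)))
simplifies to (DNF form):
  f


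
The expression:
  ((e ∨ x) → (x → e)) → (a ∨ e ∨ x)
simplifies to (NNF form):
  a ∨ e ∨ x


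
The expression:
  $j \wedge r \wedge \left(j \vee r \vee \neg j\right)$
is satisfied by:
  {r: True, j: True}


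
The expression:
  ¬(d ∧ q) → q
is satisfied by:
  {q: True}


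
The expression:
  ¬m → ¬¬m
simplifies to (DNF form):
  m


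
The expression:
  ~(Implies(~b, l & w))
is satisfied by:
  {l: False, b: False, w: False}
  {w: True, l: False, b: False}
  {l: True, w: False, b: False}


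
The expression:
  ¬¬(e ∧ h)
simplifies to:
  e ∧ h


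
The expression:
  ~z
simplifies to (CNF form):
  ~z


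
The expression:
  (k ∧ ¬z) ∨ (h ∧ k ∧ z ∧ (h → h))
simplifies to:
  k ∧ (h ∨ ¬z)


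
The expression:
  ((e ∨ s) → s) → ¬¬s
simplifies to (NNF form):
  e ∨ s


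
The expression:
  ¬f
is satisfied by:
  {f: False}


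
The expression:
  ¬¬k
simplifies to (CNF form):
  k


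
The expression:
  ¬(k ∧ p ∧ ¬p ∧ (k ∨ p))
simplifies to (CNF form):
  True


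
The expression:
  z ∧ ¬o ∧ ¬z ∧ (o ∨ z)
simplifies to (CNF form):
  False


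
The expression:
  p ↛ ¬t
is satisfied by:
  {t: True, p: True}


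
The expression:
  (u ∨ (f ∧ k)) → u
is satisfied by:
  {u: True, k: False, f: False}
  {k: False, f: False, u: False}
  {f: True, u: True, k: False}
  {f: True, k: False, u: False}
  {u: True, k: True, f: False}
  {k: True, u: False, f: False}
  {f: True, k: True, u: True}


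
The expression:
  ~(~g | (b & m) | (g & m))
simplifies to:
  g & ~m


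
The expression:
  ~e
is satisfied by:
  {e: False}


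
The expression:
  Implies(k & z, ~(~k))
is always true.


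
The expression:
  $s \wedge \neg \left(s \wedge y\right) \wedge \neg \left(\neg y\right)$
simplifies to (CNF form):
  $\text{False}$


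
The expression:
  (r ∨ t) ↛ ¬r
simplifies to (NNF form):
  r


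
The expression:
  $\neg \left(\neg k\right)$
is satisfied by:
  {k: True}


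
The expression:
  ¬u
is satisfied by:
  {u: False}


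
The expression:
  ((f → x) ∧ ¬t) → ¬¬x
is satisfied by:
  {x: True, t: True, f: True}
  {x: True, t: True, f: False}
  {x: True, f: True, t: False}
  {x: True, f: False, t: False}
  {t: True, f: True, x: False}
  {t: True, f: False, x: False}
  {f: True, t: False, x: False}


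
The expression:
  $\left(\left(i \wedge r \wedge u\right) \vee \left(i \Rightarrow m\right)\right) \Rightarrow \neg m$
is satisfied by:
  {m: False}


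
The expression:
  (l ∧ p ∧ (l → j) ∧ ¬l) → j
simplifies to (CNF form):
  True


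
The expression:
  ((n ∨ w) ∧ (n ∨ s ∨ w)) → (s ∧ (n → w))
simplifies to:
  (s ∧ w) ∨ (¬n ∧ ¬w)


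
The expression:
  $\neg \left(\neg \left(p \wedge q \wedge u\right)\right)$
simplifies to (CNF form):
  $p \wedge q \wedge u$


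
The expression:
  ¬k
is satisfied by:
  {k: False}


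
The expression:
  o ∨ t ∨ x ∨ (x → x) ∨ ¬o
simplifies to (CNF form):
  True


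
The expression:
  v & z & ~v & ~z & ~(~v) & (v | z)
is never true.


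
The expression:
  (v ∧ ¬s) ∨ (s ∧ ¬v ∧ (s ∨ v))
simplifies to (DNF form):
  (s ∧ ¬v) ∨ (v ∧ ¬s)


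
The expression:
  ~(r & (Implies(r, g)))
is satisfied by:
  {g: False, r: False}
  {r: True, g: False}
  {g: True, r: False}


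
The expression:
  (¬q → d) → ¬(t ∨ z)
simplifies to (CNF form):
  (¬d ∨ ¬t) ∧ (¬d ∨ ¬z) ∧ (¬q ∨ ¬t) ∧ (¬q ∨ ¬z)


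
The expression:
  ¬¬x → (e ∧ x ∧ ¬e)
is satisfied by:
  {x: False}


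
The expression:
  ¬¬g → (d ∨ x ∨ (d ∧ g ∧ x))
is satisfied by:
  {x: True, d: True, g: False}
  {x: True, g: False, d: False}
  {d: True, g: False, x: False}
  {d: False, g: False, x: False}
  {x: True, d: True, g: True}
  {x: True, g: True, d: False}
  {d: True, g: True, x: False}


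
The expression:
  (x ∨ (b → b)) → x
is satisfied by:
  {x: True}


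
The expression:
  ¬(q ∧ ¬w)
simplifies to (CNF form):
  w ∨ ¬q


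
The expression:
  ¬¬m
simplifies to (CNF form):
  m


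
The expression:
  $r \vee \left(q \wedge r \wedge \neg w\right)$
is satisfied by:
  {r: True}


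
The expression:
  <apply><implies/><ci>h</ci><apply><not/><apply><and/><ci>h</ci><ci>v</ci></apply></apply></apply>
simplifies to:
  <apply><or/><apply><not/><ci>h</ci></apply><apply><not/><ci>v</ci></apply></apply>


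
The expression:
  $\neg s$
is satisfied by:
  {s: False}


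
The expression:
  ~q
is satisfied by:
  {q: False}


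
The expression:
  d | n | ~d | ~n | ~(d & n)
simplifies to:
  True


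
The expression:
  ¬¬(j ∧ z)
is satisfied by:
  {z: True, j: True}


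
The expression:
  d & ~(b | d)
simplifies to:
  False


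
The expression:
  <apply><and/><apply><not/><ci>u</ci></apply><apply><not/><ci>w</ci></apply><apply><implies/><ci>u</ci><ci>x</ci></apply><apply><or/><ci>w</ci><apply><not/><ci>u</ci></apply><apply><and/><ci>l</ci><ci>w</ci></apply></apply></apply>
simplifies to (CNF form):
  <apply><and/><apply><not/><ci>u</ci></apply><apply><not/><ci>w</ci></apply></apply>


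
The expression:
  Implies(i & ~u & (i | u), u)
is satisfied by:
  {u: True, i: False}
  {i: False, u: False}
  {i: True, u: True}


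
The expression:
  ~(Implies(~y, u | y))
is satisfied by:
  {u: False, y: False}


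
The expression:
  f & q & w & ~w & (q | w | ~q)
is never true.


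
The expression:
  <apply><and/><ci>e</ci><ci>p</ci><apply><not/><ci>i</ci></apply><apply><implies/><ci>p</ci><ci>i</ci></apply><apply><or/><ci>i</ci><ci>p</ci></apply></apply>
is never true.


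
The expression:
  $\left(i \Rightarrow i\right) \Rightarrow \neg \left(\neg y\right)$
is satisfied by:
  {y: True}


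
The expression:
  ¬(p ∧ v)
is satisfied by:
  {p: False, v: False}
  {v: True, p: False}
  {p: True, v: False}


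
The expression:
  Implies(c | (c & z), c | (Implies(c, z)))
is always true.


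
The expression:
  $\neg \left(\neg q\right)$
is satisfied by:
  {q: True}


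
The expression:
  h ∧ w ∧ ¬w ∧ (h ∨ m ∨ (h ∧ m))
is never true.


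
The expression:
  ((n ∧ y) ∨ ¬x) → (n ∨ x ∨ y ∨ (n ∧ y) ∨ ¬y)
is always true.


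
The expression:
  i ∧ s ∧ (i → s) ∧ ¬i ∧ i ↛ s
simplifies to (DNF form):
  False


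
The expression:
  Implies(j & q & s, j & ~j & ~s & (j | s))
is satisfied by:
  {s: False, q: False, j: False}
  {j: True, s: False, q: False}
  {q: True, s: False, j: False}
  {j: True, q: True, s: False}
  {s: True, j: False, q: False}
  {j: True, s: True, q: False}
  {q: True, s: True, j: False}


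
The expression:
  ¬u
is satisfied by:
  {u: False}


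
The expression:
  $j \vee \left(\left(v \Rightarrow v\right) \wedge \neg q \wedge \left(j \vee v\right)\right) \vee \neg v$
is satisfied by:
  {j: True, v: False, q: False}
  {j: False, v: False, q: False}
  {q: True, j: True, v: False}
  {q: True, j: False, v: False}
  {v: True, j: True, q: False}
  {v: True, j: False, q: False}
  {v: True, q: True, j: True}


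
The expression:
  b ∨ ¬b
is always true.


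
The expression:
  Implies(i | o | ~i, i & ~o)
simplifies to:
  i & ~o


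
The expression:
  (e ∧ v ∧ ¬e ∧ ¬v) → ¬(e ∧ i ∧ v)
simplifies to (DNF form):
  True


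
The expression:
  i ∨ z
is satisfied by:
  {i: True, z: True}
  {i: True, z: False}
  {z: True, i: False}


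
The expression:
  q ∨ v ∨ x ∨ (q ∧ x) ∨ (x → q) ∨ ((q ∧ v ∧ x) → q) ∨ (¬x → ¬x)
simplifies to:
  True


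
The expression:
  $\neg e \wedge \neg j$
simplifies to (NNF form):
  $\neg e \wedge \neg j$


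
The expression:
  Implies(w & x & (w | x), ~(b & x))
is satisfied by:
  {w: False, x: False, b: False}
  {b: True, w: False, x: False}
  {x: True, w: False, b: False}
  {b: True, x: True, w: False}
  {w: True, b: False, x: False}
  {b: True, w: True, x: False}
  {x: True, w: True, b: False}


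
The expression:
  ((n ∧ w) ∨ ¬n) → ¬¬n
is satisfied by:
  {n: True}


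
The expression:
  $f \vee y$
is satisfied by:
  {y: True, f: True}
  {y: True, f: False}
  {f: True, y: False}


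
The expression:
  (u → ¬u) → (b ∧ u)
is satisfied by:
  {u: True}


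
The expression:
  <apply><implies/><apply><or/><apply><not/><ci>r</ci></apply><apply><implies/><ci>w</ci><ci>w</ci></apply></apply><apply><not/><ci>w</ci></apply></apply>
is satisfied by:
  {w: False}


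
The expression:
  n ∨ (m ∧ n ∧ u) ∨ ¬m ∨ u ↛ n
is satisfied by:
  {n: True, u: True, m: False}
  {n: True, m: False, u: False}
  {u: True, m: False, n: False}
  {u: False, m: False, n: False}
  {n: True, u: True, m: True}
  {n: True, m: True, u: False}
  {u: True, m: True, n: False}


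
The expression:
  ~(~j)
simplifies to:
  j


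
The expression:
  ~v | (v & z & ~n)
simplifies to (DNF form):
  ~v | (z & ~n)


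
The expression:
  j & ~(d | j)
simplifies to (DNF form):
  False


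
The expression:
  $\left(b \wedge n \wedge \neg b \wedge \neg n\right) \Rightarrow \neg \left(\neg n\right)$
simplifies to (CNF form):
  $\text{True}$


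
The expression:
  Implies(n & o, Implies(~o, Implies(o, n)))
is always true.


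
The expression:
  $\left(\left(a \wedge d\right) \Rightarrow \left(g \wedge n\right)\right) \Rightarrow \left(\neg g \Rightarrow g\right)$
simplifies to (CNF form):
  $\left(a \vee g\right) \wedge \left(d \vee g\right)$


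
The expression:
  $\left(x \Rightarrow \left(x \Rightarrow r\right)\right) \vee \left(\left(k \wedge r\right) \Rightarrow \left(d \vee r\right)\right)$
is always true.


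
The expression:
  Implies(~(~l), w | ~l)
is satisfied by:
  {w: True, l: False}
  {l: False, w: False}
  {l: True, w: True}


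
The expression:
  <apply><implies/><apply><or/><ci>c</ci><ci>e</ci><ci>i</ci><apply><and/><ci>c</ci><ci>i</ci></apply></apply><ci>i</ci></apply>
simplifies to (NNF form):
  <apply><or/><ci>i</ci><apply><and/><apply><not/><ci>c</ci></apply><apply><not/><ci>e</ci></apply></apply></apply>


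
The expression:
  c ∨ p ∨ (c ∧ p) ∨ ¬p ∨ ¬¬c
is always true.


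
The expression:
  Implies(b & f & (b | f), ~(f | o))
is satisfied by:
  {b: False, f: False}
  {f: True, b: False}
  {b: True, f: False}


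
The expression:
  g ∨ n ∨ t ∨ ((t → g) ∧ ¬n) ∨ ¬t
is always true.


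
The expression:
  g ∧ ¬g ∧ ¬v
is never true.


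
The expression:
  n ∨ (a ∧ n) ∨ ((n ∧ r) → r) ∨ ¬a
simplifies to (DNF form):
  True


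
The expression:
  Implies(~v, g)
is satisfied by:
  {v: True, g: True}
  {v: True, g: False}
  {g: True, v: False}


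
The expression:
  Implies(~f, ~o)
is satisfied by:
  {f: True, o: False}
  {o: False, f: False}
  {o: True, f: True}


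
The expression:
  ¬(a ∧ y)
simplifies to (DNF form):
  ¬a ∨ ¬y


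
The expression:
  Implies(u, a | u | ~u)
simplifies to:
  True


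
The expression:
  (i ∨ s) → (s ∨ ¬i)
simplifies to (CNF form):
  s ∨ ¬i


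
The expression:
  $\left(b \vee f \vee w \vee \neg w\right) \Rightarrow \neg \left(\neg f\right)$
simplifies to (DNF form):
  $f$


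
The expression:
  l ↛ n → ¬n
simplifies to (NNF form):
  True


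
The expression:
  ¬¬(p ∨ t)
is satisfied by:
  {t: True, p: True}
  {t: True, p: False}
  {p: True, t: False}


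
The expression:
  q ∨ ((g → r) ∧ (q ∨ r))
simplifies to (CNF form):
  q ∨ r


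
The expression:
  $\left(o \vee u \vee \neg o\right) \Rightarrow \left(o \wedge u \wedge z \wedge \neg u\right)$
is never true.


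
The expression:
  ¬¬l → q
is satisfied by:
  {q: True, l: False}
  {l: False, q: False}
  {l: True, q: True}


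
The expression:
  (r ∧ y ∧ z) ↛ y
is never true.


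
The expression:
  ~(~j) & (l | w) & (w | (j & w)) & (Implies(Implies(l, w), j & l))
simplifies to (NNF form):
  j & l & w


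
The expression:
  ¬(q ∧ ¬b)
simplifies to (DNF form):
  b ∨ ¬q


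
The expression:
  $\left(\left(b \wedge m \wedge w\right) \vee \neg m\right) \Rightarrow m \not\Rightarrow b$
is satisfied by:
  {m: True, w: False, b: False}
  {m: True, b: True, w: False}
  {m: True, w: True, b: False}


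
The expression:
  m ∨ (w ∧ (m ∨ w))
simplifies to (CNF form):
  m ∨ w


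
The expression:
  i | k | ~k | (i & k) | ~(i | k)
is always true.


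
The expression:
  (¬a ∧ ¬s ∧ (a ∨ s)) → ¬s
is always true.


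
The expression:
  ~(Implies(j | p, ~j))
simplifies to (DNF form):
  j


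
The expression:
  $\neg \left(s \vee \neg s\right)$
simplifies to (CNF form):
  $\text{False}$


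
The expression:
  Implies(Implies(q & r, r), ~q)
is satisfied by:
  {q: False}


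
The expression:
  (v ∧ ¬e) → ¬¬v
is always true.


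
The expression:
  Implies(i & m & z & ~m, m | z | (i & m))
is always true.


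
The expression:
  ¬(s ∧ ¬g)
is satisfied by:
  {g: True, s: False}
  {s: False, g: False}
  {s: True, g: True}


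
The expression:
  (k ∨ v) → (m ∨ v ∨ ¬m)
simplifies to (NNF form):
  True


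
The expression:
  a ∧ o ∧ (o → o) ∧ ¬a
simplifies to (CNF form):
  False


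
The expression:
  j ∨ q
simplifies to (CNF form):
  j ∨ q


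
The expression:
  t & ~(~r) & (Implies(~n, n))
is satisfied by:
  {t: True, r: True, n: True}


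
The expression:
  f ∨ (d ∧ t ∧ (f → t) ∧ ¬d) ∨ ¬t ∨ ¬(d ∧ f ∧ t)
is always true.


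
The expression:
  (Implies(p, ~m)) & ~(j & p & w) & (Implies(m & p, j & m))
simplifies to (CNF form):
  (~m | ~p) & (~j | ~m | ~p) & (~j | ~p | ~w) & (~m | ~p | ~w)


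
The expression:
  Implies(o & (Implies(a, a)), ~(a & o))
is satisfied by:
  {o: False, a: False}
  {a: True, o: False}
  {o: True, a: False}


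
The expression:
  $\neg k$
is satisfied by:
  {k: False}


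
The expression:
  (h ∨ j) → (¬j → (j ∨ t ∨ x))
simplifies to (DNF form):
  j ∨ t ∨ x ∨ ¬h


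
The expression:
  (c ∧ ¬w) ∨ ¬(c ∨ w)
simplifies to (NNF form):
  ¬w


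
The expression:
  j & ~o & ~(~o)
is never true.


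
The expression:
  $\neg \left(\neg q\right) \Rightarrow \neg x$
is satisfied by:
  {q: False, x: False}
  {x: True, q: False}
  {q: True, x: False}


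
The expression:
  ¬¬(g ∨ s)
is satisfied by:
  {g: True, s: True}
  {g: True, s: False}
  {s: True, g: False}


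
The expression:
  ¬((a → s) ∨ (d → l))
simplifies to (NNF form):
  a ∧ d ∧ ¬l ∧ ¬s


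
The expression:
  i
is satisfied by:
  {i: True}


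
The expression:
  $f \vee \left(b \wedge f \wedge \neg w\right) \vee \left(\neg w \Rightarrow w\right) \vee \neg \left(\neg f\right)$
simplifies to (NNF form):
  $f \vee w$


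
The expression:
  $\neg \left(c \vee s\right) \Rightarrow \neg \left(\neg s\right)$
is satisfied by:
  {c: True, s: True}
  {c: True, s: False}
  {s: True, c: False}


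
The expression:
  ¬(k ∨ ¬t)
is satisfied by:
  {t: True, k: False}


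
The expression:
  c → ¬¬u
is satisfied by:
  {u: True, c: False}
  {c: False, u: False}
  {c: True, u: True}


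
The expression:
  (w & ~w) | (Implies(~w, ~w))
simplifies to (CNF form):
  True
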